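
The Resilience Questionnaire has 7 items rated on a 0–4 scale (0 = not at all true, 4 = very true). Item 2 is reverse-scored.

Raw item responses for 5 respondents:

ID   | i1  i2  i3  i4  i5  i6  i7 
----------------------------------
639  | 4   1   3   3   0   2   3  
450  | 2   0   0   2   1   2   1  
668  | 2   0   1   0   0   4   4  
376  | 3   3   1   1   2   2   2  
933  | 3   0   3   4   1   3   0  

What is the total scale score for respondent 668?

Respondent 668 raw: 2, 0, 1, 0, 0, 4, 4.
Reverse-coded (reverse-coded value = 4 − response):
  item 1: 2
  item 2: 4 − 0 = 4
  item 3: 1
  item 4: 0
  item 5: 0
  item 6: 4
  item 7: 4
Sum = 2 + 4 + 1 + 0 + 0 + 4 + 4 = 15

15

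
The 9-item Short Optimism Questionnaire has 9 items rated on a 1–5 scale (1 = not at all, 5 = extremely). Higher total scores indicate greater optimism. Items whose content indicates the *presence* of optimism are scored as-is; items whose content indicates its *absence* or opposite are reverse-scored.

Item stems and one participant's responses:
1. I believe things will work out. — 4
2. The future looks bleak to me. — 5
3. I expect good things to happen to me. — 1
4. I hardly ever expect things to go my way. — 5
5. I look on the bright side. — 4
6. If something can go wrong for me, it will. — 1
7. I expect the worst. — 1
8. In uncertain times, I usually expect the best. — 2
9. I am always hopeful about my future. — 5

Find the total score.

Items 2, 4, 6, 7 describe the absence/opposite of optimism → reverse-score.
reversed = (1+5) − raw = 6 − raw.
  item 1: 4
  item 2: 6 − 5 = 1
  item 3: 1
  item 4: 6 − 5 = 1
  item 5: 4
  item 6: 6 − 1 = 5
  item 7: 6 − 1 = 5
  item 8: 2
  item 9: 5
Total = 4 + 1 + 1 + 1 + 4 + 5 + 5 + 2 + 5 = 28

28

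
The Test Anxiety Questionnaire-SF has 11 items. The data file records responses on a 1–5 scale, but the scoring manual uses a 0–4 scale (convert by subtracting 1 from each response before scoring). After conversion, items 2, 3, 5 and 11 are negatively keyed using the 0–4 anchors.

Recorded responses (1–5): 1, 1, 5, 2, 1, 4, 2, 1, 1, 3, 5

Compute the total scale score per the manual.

15

Convert to 0–4: 0, 0, 4, 1, 0, 3, 1, 0, 0, 2, 4
Reverse-coded (reversed = (0+4) − raw = 4 − raw):
  item 2: 4 − 0 = 4
  item 3: 4 − 4 = 0
  item 5: 4 − 0 = 4
  item 11: 4 − 4 = 0
Scored: 0, 4, 0, 1, 4, 3, 1, 0, 0, 2, 0
Total = 15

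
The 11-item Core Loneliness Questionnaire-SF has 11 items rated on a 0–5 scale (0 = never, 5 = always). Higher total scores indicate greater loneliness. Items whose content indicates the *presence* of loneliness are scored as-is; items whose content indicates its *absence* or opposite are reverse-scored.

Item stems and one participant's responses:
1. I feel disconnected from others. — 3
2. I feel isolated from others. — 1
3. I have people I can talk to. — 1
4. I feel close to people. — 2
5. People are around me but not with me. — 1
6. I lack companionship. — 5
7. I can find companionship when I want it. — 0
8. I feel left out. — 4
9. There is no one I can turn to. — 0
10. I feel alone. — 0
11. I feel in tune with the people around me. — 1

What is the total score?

30

Items 3, 4, 7, 11 describe the absence/opposite of loneliness → reverse-score.
reversed = (0+5) − raw = 5 − raw.
  item 1: 3
  item 2: 1
  item 3: 5 − 1 = 4
  item 4: 5 − 2 = 3
  item 5: 1
  item 6: 5
  item 7: 5 − 0 = 5
  item 8: 4
  item 9: 0
  item 10: 0
  item 11: 5 − 1 = 4
Total = 3 + 1 + 4 + 3 + 1 + 5 + 5 + 4 + 0 + 0 + 4 = 30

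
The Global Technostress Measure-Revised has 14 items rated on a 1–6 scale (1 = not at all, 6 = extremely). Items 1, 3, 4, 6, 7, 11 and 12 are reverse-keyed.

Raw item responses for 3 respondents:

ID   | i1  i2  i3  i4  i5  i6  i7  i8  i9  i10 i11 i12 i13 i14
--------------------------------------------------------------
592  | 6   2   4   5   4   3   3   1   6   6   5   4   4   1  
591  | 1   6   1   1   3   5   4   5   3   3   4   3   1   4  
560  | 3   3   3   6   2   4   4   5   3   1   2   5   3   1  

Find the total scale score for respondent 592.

43

Respondent 592 raw: 6, 2, 4, 5, 4, 3, 3, 1, 6, 6, 5, 4, 4, 1.
Reverse-coded (on a 1–6 scale, reversed = 7 − raw):
  item 1: 7 − 6 = 1
  item 2: 2
  item 3: 7 − 4 = 3
  item 4: 7 − 5 = 2
  item 5: 4
  item 6: 7 − 3 = 4
  item 7: 7 − 3 = 4
  item 8: 1
  item 9: 6
  item 10: 6
  item 11: 7 − 5 = 2
  item 12: 7 − 4 = 3
  item 13: 4
  item 14: 1
Sum = 1 + 2 + 3 + 2 + 4 + 4 + 4 + 1 + 6 + 6 + 2 + 3 + 4 + 1 = 43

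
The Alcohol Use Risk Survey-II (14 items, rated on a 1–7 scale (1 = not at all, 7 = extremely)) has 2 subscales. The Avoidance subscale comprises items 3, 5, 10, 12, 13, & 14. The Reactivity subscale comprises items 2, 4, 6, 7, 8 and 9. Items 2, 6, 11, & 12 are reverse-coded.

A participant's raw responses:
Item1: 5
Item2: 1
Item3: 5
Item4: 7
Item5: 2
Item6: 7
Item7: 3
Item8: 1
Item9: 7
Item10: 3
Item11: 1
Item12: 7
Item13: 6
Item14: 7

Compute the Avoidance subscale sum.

Avoidance items: 3, 5, 10, 12, 13, 14.
Of these, item 12 is reverse-coded; on a 1–7 scale, reversed = 8 − raw.
  item 3: 5
  item 5: 2
  item 10: 3
  item 12: 8 − 7 = 1
  item 13: 6
  item 14: 7
Sum = 5 + 2 + 3 + 1 + 6 + 7 = 24

24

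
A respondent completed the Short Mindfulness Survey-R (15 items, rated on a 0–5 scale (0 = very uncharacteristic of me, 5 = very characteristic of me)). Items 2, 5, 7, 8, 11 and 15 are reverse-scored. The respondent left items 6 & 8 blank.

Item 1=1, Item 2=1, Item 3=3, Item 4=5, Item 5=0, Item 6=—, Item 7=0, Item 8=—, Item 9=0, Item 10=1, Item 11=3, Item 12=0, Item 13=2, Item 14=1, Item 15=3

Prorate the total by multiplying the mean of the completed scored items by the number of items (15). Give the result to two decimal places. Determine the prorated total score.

Reverse-coded (on a 0–5 scale, reversed = 5 − raw):
  item 2: 5 − 1 = 4
  item 5: 5 − 0 = 5
  item 7: 5 − 0 = 5
  item 11: 5 − 3 = 2
  item 15: 5 − 3 = 2
Completed scored items (13 of 15): 1, 4, 3, 5, 5, 5, 0, 1, 2, 0, 2, 1, 2; sum = 31.
Person mean = 31 / 13 ≈ 2.3846
Prorated total = (31 / 13) × 15 = 35.77 (to 2 dp)

35.77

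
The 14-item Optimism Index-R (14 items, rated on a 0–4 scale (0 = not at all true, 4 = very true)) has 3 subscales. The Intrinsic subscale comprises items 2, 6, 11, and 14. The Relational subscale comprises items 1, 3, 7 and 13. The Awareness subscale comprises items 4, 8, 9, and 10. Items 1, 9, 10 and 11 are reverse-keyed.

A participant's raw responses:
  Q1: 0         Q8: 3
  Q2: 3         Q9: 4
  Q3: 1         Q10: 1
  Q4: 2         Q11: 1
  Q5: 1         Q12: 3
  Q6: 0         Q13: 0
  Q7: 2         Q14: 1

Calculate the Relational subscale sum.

Relational items: 1, 3, 7, 13.
Of these, item 1 is reverse-keyed; reverse-coded value = 4 − response.
  item 1: 4 − 0 = 4
  item 3: 1
  item 7: 2
  item 13: 0
Sum = 4 + 1 + 2 + 0 = 7

7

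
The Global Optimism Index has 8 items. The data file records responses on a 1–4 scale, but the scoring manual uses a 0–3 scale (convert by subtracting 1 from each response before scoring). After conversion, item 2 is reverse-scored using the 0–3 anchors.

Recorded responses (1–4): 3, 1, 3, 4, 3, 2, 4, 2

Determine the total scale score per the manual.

17

Convert to 0–3: 2, 0, 2, 3, 2, 1, 3, 1
Reverse-coded (reversed = (0+3) − raw = 3 − raw):
  item 2: 3 − 0 = 3
Scored: 2, 3, 2, 3, 2, 1, 3, 1
Total = 17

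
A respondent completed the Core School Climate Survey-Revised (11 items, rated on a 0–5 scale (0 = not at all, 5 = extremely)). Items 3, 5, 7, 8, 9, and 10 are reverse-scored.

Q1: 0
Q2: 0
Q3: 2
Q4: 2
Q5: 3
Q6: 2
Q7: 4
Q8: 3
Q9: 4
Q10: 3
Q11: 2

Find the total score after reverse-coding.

17

Reverse-scored items use 5 − raw:
  item 3: 5 − 2 = 3
  item 5: 5 − 3 = 2
  item 7: 5 − 4 = 1
  item 8: 5 − 3 = 2
  item 9: 5 − 4 = 1
  item 10: 5 − 3 = 2
After reverse-coding: 0, 0, 3, 2, 2, 2, 1, 2, 1, 2, 2
Total = 0 + 0 + 3 + 2 + 2 + 2 + 1 + 2 + 1 + 2 + 2 = 17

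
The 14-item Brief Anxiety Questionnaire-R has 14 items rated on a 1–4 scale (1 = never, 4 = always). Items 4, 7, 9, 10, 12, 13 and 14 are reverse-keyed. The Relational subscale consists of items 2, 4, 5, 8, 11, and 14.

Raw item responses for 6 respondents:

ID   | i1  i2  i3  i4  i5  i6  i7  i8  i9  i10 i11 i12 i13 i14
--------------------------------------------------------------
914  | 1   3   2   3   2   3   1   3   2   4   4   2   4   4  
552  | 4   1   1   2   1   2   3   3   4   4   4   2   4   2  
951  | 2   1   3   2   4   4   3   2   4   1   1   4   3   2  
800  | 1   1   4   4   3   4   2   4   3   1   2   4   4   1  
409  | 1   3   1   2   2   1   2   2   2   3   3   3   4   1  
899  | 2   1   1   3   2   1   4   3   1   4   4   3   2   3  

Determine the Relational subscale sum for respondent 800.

Respondent 800 raw: 1, 1, 4, 4, 3, 4, 2, 4, 3, 1, 2, 4, 4, 1.
Relational items: 2, 4, 5, 8, 11, 14.
Reverse-coded (on a 1–4 scale, reversed = 5 − raw):
  item 2: 1
  item 4: 5 − 4 = 1
  item 5: 3
  item 8: 4
  item 11: 2
  item 14: 5 − 1 = 4
Sum = 1 + 1 + 3 + 4 + 2 + 4 = 15

15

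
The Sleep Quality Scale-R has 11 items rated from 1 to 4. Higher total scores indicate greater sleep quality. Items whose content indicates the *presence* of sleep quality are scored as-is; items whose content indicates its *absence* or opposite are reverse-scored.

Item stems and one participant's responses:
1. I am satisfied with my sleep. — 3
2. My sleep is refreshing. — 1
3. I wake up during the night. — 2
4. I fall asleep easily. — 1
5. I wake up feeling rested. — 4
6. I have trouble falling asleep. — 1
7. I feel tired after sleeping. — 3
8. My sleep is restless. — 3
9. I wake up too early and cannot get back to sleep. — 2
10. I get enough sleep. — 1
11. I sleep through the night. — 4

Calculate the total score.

Items 3, 6, 7, 8, 9 describe the absence/opposite of sleep quality → reverse-score.
on a 1–4 scale, reversed = 5 − raw.
  item 1: 3
  item 2: 1
  item 3: 5 − 2 = 3
  item 4: 1
  item 5: 4
  item 6: 5 − 1 = 4
  item 7: 5 − 3 = 2
  item 8: 5 − 3 = 2
  item 9: 5 − 2 = 3
  item 10: 1
  item 11: 4
Total = 3 + 1 + 3 + 1 + 4 + 4 + 2 + 2 + 3 + 1 + 4 = 28

28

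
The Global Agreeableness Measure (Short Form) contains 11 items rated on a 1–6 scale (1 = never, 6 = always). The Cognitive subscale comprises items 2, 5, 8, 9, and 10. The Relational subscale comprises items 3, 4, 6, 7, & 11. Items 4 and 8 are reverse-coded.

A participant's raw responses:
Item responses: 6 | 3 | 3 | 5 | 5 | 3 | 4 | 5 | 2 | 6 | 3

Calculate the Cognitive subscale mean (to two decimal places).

3.60

Cognitive items: 2, 5, 8, 9, 10.
Of these, item 8 is reverse-coded; on a 1–6 scale, reversed = 7 − raw.
  item 2: 3
  item 5: 5
  item 8: 7 − 5 = 2
  item 9: 2
  item 10: 6
Sum = 3 + 5 + 2 + 2 + 6 = 18
Mean = 18 / 5 = 3.60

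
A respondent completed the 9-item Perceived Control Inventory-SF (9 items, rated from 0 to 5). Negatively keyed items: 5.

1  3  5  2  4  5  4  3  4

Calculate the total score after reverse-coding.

Reversing item 5 with 5 − raw:
Total = 1 + 3 + 5 + 2 + (5−4) + 5 + 4 + 3 + 4
      = 1 + 3 + 5 + 2 + 1 + 5 + 4 + 3 + 4 = 28

28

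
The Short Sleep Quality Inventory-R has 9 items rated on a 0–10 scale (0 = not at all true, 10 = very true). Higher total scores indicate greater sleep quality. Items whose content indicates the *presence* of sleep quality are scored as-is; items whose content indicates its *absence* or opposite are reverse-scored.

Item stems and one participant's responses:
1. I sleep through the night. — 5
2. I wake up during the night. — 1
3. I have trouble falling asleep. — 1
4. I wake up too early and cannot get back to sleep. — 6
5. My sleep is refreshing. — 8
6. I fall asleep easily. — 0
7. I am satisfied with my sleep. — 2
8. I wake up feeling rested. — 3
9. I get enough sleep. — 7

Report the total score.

Items 2, 3, 4 describe the absence/opposite of sleep quality → reverse-score.
reversed = (0+10) − raw = 10 − raw.
  item 1: 5
  item 2: 10 − 1 = 9
  item 3: 10 − 1 = 9
  item 4: 10 − 6 = 4
  item 5: 8
  item 6: 0
  item 7: 2
  item 8: 3
  item 9: 7
Total = 5 + 9 + 9 + 4 + 8 + 0 + 2 + 3 + 7 = 47

47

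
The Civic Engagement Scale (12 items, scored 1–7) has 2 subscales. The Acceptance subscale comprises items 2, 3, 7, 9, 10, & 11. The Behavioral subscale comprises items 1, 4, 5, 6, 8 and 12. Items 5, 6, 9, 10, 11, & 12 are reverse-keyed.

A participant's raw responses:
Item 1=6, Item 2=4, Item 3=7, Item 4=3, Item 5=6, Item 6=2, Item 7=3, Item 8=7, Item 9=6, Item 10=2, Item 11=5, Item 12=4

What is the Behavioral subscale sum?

28

Behavioral items: 1, 4, 5, 6, 8, 12.
Of these, items 5, 6, and 12 are reverse-keyed; on a 1–7 scale, reversed = 8 − raw.
  item 1: 6
  item 4: 3
  item 5: 8 − 6 = 2
  item 6: 8 − 2 = 6
  item 8: 7
  item 12: 8 − 4 = 4
Sum = 6 + 3 + 2 + 6 + 7 + 4 = 28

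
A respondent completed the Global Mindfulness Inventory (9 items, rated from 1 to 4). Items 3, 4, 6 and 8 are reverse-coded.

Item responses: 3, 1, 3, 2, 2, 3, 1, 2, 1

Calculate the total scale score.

18

Reverse-coded items use 5 − raw:
  item 3: 5 − 3 = 2
  item 4: 5 − 2 = 3
  item 6: 5 − 3 = 2
  item 8: 5 − 2 = 3
Scored items: 3, 1, 2, 3, 2, 2, 1, 3, 1
Total = 3 + 1 + 2 + 3 + 2 + 2 + 1 + 3 + 1 = 18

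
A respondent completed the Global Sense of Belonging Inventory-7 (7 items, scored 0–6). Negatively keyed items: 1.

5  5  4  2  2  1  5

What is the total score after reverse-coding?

Raw sum = 24. Negatively keyed items: 1; their raw sum = 5.
Each reversal replaces raw with 6 − raw, changing the total by 6 − 2·raw per item.
Total = 24 + 1·6 − 2·5 = 24 + 6 − 10 = 20

20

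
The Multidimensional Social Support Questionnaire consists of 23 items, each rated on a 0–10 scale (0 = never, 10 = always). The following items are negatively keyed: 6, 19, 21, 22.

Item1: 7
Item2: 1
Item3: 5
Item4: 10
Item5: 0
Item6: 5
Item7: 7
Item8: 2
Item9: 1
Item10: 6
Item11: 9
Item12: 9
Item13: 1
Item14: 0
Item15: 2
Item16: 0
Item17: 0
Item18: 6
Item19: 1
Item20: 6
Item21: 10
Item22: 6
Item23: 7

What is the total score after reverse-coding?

Reversing items 6, 19, 21 and 22 with 10 − raw:
Total = 7 + 1 + 5 + 10 + 0 + (10−5) + 7 + 2 + 1 + 6 + 9 + 9 + 1 + 0 + 2 + 0 + 0 + 6 + (10−1) + 6 + (10−10) + (10−6) + 7
      = 7 + 1 + 5 + 10 + 0 + 5 + 7 + 2 + 1 + 6 + 9 + 9 + 1 + 0 + 2 + 0 + 0 + 6 + 9 + 6 + 0 + 4 + 7 = 97

97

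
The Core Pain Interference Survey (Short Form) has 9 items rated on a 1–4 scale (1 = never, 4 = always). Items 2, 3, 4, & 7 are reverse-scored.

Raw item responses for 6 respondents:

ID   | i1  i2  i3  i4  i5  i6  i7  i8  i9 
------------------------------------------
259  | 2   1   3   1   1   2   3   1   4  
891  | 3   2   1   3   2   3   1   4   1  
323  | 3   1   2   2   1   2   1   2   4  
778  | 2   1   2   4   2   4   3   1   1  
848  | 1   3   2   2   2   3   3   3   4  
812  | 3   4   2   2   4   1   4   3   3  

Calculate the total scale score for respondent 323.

26

Respondent 323 raw: 3, 1, 2, 2, 1, 2, 1, 2, 4.
Reverse-coded (reverse-coded value = 5 − response):
  item 1: 3
  item 2: 5 − 1 = 4
  item 3: 5 − 2 = 3
  item 4: 5 − 2 = 3
  item 5: 1
  item 6: 2
  item 7: 5 − 1 = 4
  item 8: 2
  item 9: 4
Sum = 3 + 4 + 3 + 3 + 1 + 2 + 4 + 2 + 4 = 26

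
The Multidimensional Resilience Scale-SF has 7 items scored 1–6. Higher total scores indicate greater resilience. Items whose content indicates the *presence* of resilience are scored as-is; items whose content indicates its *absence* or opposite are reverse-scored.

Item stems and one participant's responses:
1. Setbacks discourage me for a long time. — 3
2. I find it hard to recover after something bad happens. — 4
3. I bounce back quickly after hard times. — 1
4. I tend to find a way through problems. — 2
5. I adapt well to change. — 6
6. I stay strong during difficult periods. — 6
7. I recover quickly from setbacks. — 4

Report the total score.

26

Items 1, 2 describe the absence/opposite of resilience → reverse-score.
on a 1–6 scale, reversed = 7 − raw.
  item 1: 7 − 3 = 4
  item 2: 7 − 4 = 3
  item 3: 1
  item 4: 2
  item 5: 6
  item 6: 6
  item 7: 4
Total = 4 + 3 + 1 + 2 + 6 + 6 + 4 = 26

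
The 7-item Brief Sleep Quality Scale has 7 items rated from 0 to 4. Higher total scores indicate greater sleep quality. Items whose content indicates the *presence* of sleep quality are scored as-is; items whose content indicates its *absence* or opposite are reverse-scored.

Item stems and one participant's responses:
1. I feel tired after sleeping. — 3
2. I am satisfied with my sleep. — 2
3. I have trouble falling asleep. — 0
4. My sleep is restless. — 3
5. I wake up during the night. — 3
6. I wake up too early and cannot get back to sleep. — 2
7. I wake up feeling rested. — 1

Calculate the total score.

Items 1, 3, 4, 5, 6 describe the absence/opposite of sleep quality → reverse-score.
reverse-coded value = 4 − response.
  item 1: 4 − 3 = 1
  item 2: 2
  item 3: 4 − 0 = 4
  item 4: 4 − 3 = 1
  item 5: 4 − 3 = 1
  item 6: 4 − 2 = 2
  item 7: 1
Total = 1 + 2 + 4 + 1 + 1 + 2 + 1 = 12

12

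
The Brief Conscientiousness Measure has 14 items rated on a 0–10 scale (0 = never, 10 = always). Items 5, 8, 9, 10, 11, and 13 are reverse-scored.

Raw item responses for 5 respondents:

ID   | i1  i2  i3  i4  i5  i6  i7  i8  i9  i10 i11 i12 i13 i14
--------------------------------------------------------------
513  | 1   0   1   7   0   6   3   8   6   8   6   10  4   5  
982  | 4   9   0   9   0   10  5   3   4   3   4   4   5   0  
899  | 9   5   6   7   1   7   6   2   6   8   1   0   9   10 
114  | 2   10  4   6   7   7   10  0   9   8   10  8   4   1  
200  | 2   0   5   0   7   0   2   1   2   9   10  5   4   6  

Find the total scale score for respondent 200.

Respondent 200 raw: 2, 0, 5, 0, 7, 0, 2, 1, 2, 9, 10, 5, 4, 6.
Reverse-coded (reverse-coded value = 10 − response):
  item 1: 2
  item 2: 0
  item 3: 5
  item 4: 0
  item 5: 10 − 7 = 3
  item 6: 0
  item 7: 2
  item 8: 10 − 1 = 9
  item 9: 10 − 2 = 8
  item 10: 10 − 9 = 1
  item 11: 10 − 10 = 0
  item 12: 5
  item 13: 10 − 4 = 6
  item 14: 6
Sum = 2 + 0 + 5 + 0 + 3 + 0 + 2 + 9 + 8 + 1 + 0 + 5 + 6 + 6 = 47

47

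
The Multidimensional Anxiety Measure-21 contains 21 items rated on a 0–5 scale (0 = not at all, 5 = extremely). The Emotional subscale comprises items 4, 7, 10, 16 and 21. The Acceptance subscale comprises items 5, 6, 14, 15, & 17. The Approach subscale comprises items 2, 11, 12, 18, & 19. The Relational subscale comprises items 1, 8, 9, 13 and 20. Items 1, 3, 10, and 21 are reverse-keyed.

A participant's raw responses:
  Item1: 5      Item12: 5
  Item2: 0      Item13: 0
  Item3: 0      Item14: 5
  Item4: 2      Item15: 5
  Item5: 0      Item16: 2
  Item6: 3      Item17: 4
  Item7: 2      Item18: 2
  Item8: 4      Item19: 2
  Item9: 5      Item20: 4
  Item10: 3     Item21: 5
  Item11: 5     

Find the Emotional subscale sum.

Emotional items: 4, 7, 10, 16, 21.
Of these, items 10 & 21 are reverse-keyed; reversed = (0+5) − raw = 5 − raw.
  item 4: 2
  item 7: 2
  item 10: 5 − 3 = 2
  item 16: 2
  item 21: 5 − 5 = 0
Sum = 2 + 2 + 2 + 2 + 0 = 8

8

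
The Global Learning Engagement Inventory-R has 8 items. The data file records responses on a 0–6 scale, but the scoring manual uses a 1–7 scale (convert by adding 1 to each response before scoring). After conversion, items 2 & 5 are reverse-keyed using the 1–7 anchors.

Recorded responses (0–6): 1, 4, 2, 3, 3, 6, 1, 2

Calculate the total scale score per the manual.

28

Convert to 1–7: 2, 5, 3, 4, 4, 7, 2, 3
Reverse-coded (reverse-coded value = 8 − response):
  item 2: 8 − 5 = 3
  item 5: 8 − 4 = 4
Scored: 2, 3, 3, 4, 4, 7, 2, 3
Total = 28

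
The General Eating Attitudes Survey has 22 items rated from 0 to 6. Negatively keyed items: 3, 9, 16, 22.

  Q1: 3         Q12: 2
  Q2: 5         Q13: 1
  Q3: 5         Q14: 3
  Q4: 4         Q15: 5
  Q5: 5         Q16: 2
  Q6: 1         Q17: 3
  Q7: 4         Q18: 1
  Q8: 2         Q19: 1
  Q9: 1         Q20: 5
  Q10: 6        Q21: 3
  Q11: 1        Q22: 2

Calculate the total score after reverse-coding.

Reverse-coded items (on a 0–6 scale, reversed = 6 − raw):
  item 3: 6 − 5 = 1
  item 9: 6 − 1 = 5
  item 16: 6 − 2 = 4
  item 22: 6 − 2 = 4
Scored items: 3, 5, 1, 4, 5, 1, 4, 2, 5, 6, 1, 2, 1, 3, 5, 4, 3, 1, 1, 5, 3, 4
Total = 3 + 5 + 1 + 4 + 5 + 1 + 4 + 2 + 5 + 6 + 1 + 2 + 1 + 3 + 5 + 4 + 3 + 1 + 1 + 5 + 3 + 4 = 69

69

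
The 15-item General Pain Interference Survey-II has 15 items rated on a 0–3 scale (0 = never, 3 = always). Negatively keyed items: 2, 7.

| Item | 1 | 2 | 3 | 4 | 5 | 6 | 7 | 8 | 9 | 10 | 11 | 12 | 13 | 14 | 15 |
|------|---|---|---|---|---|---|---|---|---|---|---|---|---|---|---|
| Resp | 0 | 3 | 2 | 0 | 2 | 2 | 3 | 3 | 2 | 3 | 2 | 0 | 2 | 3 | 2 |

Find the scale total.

23

Reversing items 2 & 7 with 3 − raw:
Total = 0 + (3−3) + 2 + 0 + 2 + 2 + (3−3) + 3 + 2 + 3 + 2 + 0 + 2 + 3 + 2
      = 0 + 0 + 2 + 0 + 2 + 2 + 0 + 3 + 2 + 3 + 2 + 0 + 2 + 3 + 2 = 23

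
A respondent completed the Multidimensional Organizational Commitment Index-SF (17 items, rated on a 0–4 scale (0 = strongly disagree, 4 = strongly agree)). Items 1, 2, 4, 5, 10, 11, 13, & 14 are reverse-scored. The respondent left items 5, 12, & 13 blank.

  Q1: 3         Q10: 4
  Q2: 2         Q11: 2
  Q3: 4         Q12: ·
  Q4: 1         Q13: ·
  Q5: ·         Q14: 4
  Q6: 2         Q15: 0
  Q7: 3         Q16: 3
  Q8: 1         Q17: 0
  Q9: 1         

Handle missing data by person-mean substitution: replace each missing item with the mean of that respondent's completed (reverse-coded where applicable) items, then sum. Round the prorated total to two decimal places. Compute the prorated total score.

Reverse-coded (reversed = (0+4) − raw = 4 − raw):
  item 1: 4 − 3 = 1
  item 2: 4 − 2 = 2
  item 4: 4 − 1 = 3
  item 10: 4 − 4 = 0
  item 11: 4 − 2 = 2
  item 14: 4 − 4 = 0
Completed scored items (14 of 17): 1, 2, 4, 3, 2, 3, 1, 1, 0, 2, 0, 0, 3, 0; sum = 22.
Person mean = 22 / 14 ≈ 1.5714
Prorated total = (22 / 14) × 17 = 26.71 (to 2 dp)

26.71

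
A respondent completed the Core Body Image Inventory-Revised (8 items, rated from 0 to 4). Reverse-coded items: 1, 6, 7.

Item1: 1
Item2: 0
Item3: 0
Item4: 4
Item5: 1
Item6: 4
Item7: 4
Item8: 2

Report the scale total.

Raw sum = 16. Reverse-coded items: 1, 6, 7; their raw sum = 9.
Each reversal replaces raw with 4 − raw, changing the total by 4 − 2·raw per item.
Total = 16 + 3·4 − 2·9 = 16 + 12 − 18 = 10

10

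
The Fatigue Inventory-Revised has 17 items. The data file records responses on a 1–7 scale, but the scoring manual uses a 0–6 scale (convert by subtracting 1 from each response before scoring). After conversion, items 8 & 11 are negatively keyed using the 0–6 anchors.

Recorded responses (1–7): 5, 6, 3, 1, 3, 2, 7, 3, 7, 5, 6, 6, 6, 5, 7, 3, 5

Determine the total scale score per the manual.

Convert to 0–6: 4, 5, 2, 0, 2, 1, 6, 2, 6, 4, 5, 5, 5, 4, 6, 2, 4
Reverse-coded (reversed = (0+6) − raw = 6 − raw):
  item 8: 6 − 2 = 4
  item 11: 6 − 5 = 1
Scored: 4, 5, 2, 0, 2, 1, 6, 4, 6, 4, 1, 5, 5, 4, 6, 2, 4
Total = 61

61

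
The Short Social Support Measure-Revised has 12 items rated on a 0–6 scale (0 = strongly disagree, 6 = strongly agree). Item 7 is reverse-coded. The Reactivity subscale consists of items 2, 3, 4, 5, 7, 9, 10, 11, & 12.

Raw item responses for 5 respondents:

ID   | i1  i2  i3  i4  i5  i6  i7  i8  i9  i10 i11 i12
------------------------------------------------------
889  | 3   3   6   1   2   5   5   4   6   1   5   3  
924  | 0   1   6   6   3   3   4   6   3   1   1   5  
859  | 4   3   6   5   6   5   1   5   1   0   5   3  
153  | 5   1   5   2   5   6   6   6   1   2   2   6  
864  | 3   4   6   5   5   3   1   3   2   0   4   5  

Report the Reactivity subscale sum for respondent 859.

34

Respondent 859 raw: 4, 3, 6, 5, 6, 5, 1, 5, 1, 0, 5, 3.
Reactivity items: 2, 3, 4, 5, 7, 9, 10, 11, 12.
Reverse-coded (reverse-coded value = 6 − response):
  item 2: 3
  item 3: 6
  item 4: 5
  item 5: 6
  item 7: 6 − 1 = 5
  item 9: 1
  item 10: 0
  item 11: 5
  item 12: 3
Sum = 3 + 6 + 5 + 6 + 5 + 1 + 0 + 5 + 3 = 34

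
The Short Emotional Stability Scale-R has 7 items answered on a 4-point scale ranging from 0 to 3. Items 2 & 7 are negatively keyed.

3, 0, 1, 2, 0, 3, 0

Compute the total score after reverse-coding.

15

Reversing items 2 & 7 with 3 − raw:
Total = 3 + (3−0) + 1 + 2 + 0 + 3 + (3−0)
      = 3 + 3 + 1 + 2 + 0 + 3 + 3 = 15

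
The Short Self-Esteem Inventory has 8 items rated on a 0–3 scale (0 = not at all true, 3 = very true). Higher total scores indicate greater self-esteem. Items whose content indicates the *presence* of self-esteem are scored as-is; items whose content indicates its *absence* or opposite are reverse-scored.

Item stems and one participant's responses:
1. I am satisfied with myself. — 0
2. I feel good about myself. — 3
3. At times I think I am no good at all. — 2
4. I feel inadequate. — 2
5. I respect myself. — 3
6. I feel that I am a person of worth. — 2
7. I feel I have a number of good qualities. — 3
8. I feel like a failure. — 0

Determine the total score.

Items 3, 4, 8 describe the absence/opposite of self-esteem → reverse-score.
reverse-coded value = 3 − response.
  item 1: 0
  item 2: 3
  item 3: 3 − 2 = 1
  item 4: 3 − 2 = 1
  item 5: 3
  item 6: 2
  item 7: 3
  item 8: 3 − 0 = 3
Total = 0 + 3 + 1 + 1 + 3 + 2 + 3 + 3 = 16

16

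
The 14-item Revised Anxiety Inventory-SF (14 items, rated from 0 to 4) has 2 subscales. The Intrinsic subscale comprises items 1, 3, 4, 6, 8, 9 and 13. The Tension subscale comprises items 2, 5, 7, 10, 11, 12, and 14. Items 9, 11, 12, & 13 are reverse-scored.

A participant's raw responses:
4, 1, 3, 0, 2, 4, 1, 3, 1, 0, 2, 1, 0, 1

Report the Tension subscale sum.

10

Tension items: 2, 5, 7, 10, 11, 12, 14.
Of these, items 11 and 12 are reverse-scored; on a 0–4 scale, reversed = 4 − raw.
  item 2: 1
  item 5: 2
  item 7: 1
  item 10: 0
  item 11: 4 − 2 = 2
  item 12: 4 − 1 = 3
  item 14: 1
Sum = 1 + 2 + 1 + 0 + 2 + 3 + 1 = 10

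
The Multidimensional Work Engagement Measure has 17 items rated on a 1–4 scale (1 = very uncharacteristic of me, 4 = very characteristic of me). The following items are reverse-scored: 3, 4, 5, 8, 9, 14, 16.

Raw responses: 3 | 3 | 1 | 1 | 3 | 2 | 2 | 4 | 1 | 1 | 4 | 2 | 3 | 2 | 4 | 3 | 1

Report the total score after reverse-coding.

45

Reverse-coded items (on a 1–4 scale, reversed = 5 − raw):
  item 3: 5 − 1 = 4
  item 4: 5 − 1 = 4
  item 5: 5 − 3 = 2
  item 8: 5 − 4 = 1
  item 9: 5 − 1 = 4
  item 14: 5 − 2 = 3
  item 16: 5 − 3 = 2
Scored items: 3, 3, 4, 4, 2, 2, 2, 1, 4, 1, 4, 2, 3, 3, 4, 2, 1
Total = 3 + 3 + 4 + 4 + 2 + 2 + 2 + 1 + 4 + 1 + 4 + 2 + 3 + 3 + 4 + 2 + 1 = 45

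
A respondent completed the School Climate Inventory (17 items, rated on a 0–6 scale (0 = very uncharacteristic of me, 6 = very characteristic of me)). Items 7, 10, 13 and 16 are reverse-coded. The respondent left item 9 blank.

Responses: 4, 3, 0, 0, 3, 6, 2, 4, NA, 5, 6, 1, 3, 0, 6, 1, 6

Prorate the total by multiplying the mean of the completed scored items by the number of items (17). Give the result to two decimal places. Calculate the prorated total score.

55.25

Reverse-coded (on a 0–6 scale, reversed = 6 − raw):
  item 7: 6 − 2 = 4
  item 10: 6 − 5 = 1
  item 13: 6 − 3 = 3
  item 16: 6 − 1 = 5
Completed scored items (16 of 17): 4, 3, 0, 0, 3, 6, 4, 4, 1, 6, 1, 3, 0, 6, 5, 6; sum = 52.
Person mean = 52 / 16 ≈ 3.2500
Prorated total = (52 / 16) × 17 = 55.25 (to 2 dp)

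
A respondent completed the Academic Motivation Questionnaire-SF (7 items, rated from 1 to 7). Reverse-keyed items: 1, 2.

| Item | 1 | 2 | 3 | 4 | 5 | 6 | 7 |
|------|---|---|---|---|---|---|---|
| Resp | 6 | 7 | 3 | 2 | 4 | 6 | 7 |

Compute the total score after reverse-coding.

Reverse-coded items (reverse-coded value = 8 − response):
  item 1: 8 − 6 = 2
  item 2: 8 − 7 = 1
Scored items: 2, 1, 3, 2, 4, 6, 7
Total = 2 + 1 + 3 + 2 + 4 + 6 + 7 = 25

25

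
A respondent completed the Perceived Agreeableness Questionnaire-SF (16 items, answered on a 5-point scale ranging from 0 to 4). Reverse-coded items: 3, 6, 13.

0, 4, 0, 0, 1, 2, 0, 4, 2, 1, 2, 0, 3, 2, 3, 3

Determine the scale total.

Raw sum = 27. Reverse-coded items: 3, 6, 13; their raw sum = 5.
Each reversal replaces raw with 4 − raw, changing the total by 4 − 2·raw per item.
Total = 27 + 3·4 − 2·5 = 27 + 12 − 10 = 29

29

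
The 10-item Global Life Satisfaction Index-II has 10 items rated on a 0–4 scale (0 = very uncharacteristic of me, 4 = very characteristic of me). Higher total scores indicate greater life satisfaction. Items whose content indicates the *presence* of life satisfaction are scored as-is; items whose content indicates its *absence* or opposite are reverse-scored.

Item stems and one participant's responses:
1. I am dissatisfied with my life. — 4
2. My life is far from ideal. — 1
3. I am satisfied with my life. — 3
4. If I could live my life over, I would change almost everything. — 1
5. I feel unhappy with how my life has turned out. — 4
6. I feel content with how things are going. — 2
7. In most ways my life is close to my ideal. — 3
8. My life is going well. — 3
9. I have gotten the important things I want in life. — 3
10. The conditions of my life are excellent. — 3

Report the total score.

Items 1, 2, 4, 5 describe the absence/opposite of life satisfaction → reverse-score.
reverse-coded value = 4 − response.
  item 1: 4 − 4 = 0
  item 2: 4 − 1 = 3
  item 3: 3
  item 4: 4 − 1 = 3
  item 5: 4 − 4 = 0
  item 6: 2
  item 7: 3
  item 8: 3
  item 9: 3
  item 10: 3
Total = 0 + 3 + 3 + 3 + 0 + 2 + 3 + 3 + 3 + 3 = 23

23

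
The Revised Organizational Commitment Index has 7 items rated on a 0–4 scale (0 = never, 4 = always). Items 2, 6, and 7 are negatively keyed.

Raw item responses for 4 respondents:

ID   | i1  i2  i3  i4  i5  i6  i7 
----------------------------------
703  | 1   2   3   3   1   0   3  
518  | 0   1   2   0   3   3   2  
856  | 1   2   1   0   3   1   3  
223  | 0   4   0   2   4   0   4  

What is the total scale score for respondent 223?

10

Respondent 223 raw: 0, 4, 0, 2, 4, 0, 4.
Reverse-coded (reversed = (0+4) − raw = 4 − raw):
  item 1: 0
  item 2: 4 − 4 = 0
  item 3: 0
  item 4: 2
  item 5: 4
  item 6: 4 − 0 = 4
  item 7: 4 − 4 = 0
Sum = 0 + 0 + 0 + 2 + 4 + 4 + 0 = 10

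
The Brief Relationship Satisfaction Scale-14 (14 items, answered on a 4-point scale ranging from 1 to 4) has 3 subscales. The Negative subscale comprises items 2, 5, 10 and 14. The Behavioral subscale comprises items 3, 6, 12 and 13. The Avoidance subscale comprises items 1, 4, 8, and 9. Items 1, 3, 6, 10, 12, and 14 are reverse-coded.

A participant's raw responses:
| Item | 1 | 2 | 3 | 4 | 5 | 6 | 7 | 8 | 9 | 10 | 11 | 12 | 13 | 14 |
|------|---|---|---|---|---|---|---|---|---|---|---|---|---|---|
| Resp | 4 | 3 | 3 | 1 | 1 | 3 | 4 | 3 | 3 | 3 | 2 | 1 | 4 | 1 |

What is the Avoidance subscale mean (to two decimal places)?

2.00

Avoidance items: 1, 4, 8, 9.
Of these, item 1 is reverse-coded; reverse-coded value = 5 − response.
  item 1: 5 − 4 = 1
  item 4: 1
  item 8: 3
  item 9: 3
Sum = 1 + 1 + 3 + 3 = 8
Mean = 8 / 4 = 2.00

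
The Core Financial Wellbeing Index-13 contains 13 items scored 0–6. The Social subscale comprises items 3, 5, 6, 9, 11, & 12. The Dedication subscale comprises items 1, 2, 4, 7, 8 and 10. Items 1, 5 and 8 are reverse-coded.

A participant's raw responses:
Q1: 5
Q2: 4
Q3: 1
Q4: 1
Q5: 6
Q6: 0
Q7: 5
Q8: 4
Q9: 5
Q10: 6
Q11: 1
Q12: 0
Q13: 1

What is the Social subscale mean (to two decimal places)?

Social items: 3, 5, 6, 9, 11, 12.
Of these, item 5 is reverse-coded; reversed = (0+6) − raw = 6 − raw.
  item 3: 1
  item 5: 6 − 6 = 0
  item 6: 0
  item 9: 5
  item 11: 1
  item 12: 0
Sum = 1 + 0 + 0 + 5 + 1 + 0 = 7
Mean = 7 / 6 = 1.17

1.17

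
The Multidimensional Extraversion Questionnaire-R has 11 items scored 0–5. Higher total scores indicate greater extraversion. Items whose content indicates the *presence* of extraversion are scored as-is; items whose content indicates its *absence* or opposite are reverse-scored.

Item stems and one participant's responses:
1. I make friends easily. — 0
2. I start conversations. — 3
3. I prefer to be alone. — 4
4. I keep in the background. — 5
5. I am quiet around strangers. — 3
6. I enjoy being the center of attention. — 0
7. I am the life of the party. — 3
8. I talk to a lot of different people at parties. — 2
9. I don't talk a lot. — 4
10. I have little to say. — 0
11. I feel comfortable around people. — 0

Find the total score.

17

Items 3, 4, 5, 9, 10 describe the absence/opposite of extraversion → reverse-score.
on a 0–5 scale, reversed = 5 − raw.
  item 1: 0
  item 2: 3
  item 3: 5 − 4 = 1
  item 4: 5 − 5 = 0
  item 5: 5 − 3 = 2
  item 6: 0
  item 7: 3
  item 8: 2
  item 9: 5 − 4 = 1
  item 10: 5 − 0 = 5
  item 11: 0
Total = 0 + 3 + 1 + 0 + 2 + 0 + 3 + 2 + 1 + 5 + 0 = 17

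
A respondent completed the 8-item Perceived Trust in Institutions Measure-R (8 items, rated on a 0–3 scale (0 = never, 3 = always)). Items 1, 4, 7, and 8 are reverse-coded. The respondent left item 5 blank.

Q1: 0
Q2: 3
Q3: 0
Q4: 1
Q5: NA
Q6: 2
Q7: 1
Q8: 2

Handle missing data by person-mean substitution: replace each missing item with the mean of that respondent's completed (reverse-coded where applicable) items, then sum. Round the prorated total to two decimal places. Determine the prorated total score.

Reverse-coded (reverse-coded value = 3 − response):
  item 1: 3 − 0 = 3
  item 4: 3 − 1 = 2
  item 7: 3 − 1 = 2
  item 8: 3 − 2 = 1
Completed scored items (7 of 8): 3, 3, 0, 2, 2, 2, 1; sum = 13.
Person mean = 13 / 7 ≈ 1.8571
Prorated total = (13 / 7) × 8 = 14.86 (to 2 dp)

14.86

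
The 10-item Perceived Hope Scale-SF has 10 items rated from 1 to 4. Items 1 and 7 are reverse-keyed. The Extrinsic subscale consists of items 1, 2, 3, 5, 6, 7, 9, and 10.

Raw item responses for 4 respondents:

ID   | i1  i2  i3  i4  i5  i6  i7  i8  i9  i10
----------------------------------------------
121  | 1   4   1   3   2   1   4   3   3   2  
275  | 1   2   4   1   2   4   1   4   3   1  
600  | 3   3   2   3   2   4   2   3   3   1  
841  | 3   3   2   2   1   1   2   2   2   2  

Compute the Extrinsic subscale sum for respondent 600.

Respondent 600 raw: 3, 3, 2, 3, 2, 4, 2, 3, 3, 1.
Extrinsic items: 1, 2, 3, 5, 6, 7, 9, 10.
Reverse-coded (on a 1–4 scale, reversed = 5 − raw):
  item 1: 5 − 3 = 2
  item 2: 3
  item 3: 2
  item 5: 2
  item 6: 4
  item 7: 5 − 2 = 3
  item 9: 3
  item 10: 1
Sum = 2 + 3 + 2 + 2 + 4 + 3 + 3 + 1 = 20

20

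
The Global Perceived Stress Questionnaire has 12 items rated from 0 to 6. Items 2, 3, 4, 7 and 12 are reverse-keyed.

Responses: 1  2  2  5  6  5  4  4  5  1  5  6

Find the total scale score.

38

Reverse-coded items (on a 0–6 scale, reversed = 6 − raw):
  item 2: 6 − 2 = 4
  item 3: 6 − 2 = 4
  item 4: 6 − 5 = 1
  item 7: 6 − 4 = 2
  item 12: 6 − 6 = 0
Scored responses: 1, 4, 4, 1, 6, 5, 2, 4, 5, 1, 5, 0
Total = 1 + 4 + 4 + 1 + 6 + 5 + 2 + 4 + 5 + 1 + 5 + 0 = 38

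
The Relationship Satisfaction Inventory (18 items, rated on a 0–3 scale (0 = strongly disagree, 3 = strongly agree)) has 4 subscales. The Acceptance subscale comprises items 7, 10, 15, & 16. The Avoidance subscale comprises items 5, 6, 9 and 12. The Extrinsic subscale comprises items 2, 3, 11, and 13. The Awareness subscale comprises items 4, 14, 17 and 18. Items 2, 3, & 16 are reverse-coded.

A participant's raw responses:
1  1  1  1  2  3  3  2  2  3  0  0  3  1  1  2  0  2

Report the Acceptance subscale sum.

Acceptance items: 7, 10, 15, 16.
Of these, item 16 is reverse-coded; reversed = (0+3) − raw = 3 − raw.
  item 7: 3
  item 10: 3
  item 15: 1
  item 16: 3 − 2 = 1
Sum = 3 + 3 + 1 + 1 = 8

8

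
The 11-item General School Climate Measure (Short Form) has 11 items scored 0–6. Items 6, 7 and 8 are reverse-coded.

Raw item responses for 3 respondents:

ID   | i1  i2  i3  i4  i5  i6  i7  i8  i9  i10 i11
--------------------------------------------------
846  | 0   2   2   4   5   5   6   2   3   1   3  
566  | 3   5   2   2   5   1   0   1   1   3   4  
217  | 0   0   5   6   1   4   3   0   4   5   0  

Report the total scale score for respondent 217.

Respondent 217 raw: 0, 0, 5, 6, 1, 4, 3, 0, 4, 5, 0.
Reverse-coded (reverse-coded value = 6 − response):
  item 1: 0
  item 2: 0
  item 3: 5
  item 4: 6
  item 5: 1
  item 6: 6 − 4 = 2
  item 7: 6 − 3 = 3
  item 8: 6 − 0 = 6
  item 9: 4
  item 10: 5
  item 11: 0
Sum = 0 + 0 + 5 + 6 + 1 + 2 + 3 + 6 + 4 + 5 + 0 = 32

32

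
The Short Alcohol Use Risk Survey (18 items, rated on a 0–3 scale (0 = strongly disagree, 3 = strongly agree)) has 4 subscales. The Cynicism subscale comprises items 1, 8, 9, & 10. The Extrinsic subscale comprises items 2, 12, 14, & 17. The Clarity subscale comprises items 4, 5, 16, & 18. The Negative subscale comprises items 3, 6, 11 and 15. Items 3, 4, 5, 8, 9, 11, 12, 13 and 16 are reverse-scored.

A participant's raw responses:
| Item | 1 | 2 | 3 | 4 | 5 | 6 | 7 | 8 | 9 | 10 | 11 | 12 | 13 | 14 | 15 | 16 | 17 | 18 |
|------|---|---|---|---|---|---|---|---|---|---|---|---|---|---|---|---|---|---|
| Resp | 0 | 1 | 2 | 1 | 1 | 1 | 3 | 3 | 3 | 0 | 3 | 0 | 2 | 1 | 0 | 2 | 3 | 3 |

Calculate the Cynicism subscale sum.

Cynicism items: 1, 8, 9, 10.
Of these, items 8 & 9 are reverse-scored; reverse-coded value = 3 − response.
  item 1: 0
  item 8: 3 − 3 = 0
  item 9: 3 − 3 = 0
  item 10: 0
Sum = 0 + 0 + 0 + 0 = 0

0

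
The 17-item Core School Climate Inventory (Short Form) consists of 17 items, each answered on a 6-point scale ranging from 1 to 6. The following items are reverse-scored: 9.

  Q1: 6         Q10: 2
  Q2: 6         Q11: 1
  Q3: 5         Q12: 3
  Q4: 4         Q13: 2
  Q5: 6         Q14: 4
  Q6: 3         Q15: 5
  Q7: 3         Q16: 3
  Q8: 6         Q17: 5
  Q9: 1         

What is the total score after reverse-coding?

70

Raw sum = 65. Reverse-scored items: 9; their raw sum = 1.
Each reversal replaces raw with 7 − raw, changing the total by 7 − 2·raw per item.
Total = 65 + 1·7 − 2·1 = 65 + 7 − 2 = 70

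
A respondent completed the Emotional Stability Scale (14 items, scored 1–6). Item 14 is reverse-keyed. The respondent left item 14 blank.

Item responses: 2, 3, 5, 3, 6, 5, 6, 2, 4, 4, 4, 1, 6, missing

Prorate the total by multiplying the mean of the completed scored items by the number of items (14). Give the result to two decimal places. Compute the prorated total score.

54.92

Reverse-coded (reversed = (1+6) − raw = 7 − raw):
Completed scored items (13 of 14): 2, 3, 5, 3, 6, 5, 6, 2, 4, 4, 4, 1, 6; sum = 51.
Person mean = 51 / 13 ≈ 3.9231
Prorated total = (51 / 13) × 14 = 54.92 (to 2 dp)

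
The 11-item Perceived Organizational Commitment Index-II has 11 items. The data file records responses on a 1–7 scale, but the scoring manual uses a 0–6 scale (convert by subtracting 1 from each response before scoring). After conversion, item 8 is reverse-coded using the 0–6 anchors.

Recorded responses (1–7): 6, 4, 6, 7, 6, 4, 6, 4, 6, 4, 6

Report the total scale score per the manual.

48

Convert to 0–6: 5, 3, 5, 6, 5, 3, 5, 3, 5, 3, 5
Reverse-coded (reverse-coded value = 6 − response):
  item 8: 6 − 3 = 3
Scored: 5, 3, 5, 6, 5, 3, 5, 3, 5, 3, 5
Total = 48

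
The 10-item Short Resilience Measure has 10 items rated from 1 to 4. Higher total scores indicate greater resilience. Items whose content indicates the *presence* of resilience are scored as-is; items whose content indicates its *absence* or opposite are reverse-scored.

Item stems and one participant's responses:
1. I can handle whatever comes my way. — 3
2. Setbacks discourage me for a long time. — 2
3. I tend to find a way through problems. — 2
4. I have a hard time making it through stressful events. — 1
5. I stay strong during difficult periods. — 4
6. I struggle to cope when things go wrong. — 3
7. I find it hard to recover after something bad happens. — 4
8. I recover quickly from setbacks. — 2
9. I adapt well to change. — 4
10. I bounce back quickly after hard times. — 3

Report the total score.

Items 2, 4, 6, 7 describe the absence/opposite of resilience → reverse-score.
reversed = (1+4) − raw = 5 − raw.
  item 1: 3
  item 2: 5 − 2 = 3
  item 3: 2
  item 4: 5 − 1 = 4
  item 5: 4
  item 6: 5 − 3 = 2
  item 7: 5 − 4 = 1
  item 8: 2
  item 9: 4
  item 10: 3
Total = 3 + 3 + 2 + 4 + 4 + 2 + 1 + 2 + 4 + 3 = 28

28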